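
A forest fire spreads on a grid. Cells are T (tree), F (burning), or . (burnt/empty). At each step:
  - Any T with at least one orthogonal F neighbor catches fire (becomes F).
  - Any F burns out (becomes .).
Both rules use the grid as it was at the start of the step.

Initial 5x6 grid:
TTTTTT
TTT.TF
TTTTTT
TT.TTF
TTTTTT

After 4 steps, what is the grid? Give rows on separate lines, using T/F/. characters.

Step 1: 5 trees catch fire, 2 burn out
  TTTTTF
  TTT.F.
  TTTTTF
  TT.TF.
  TTTTTF
Step 2: 4 trees catch fire, 5 burn out
  TTTTF.
  TTT...
  TTTTF.
  TT.F..
  TTTTF.
Step 3: 3 trees catch fire, 4 burn out
  TTTF..
  TTT...
  TTTF..
  TT....
  TTTF..
Step 4: 3 trees catch fire, 3 burn out
  TTF...
  TTT...
  TTF...
  TT....
  TTF...

TTF...
TTT...
TTF...
TT....
TTF...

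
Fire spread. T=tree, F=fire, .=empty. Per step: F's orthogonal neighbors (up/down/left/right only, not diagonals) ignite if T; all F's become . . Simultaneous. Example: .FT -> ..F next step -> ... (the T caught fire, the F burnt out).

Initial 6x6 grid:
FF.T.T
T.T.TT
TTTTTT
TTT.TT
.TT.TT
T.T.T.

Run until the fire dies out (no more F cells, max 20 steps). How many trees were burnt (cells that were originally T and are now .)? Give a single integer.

Step 1: +1 fires, +2 burnt (F count now 1)
Step 2: +1 fires, +1 burnt (F count now 1)
Step 3: +2 fires, +1 burnt (F count now 2)
Step 4: +2 fires, +2 burnt (F count now 2)
Step 5: +4 fires, +2 burnt (F count now 4)
Step 6: +2 fires, +4 burnt (F count now 2)
Step 7: +4 fires, +2 burnt (F count now 4)
Step 8: +3 fires, +4 burnt (F count now 3)
Step 9: +3 fires, +3 burnt (F count now 3)
Step 10: +0 fires, +3 burnt (F count now 0)
Fire out after step 10
Initially T: 24, now '.': 34
Total burnt (originally-T cells now '.'): 22

Answer: 22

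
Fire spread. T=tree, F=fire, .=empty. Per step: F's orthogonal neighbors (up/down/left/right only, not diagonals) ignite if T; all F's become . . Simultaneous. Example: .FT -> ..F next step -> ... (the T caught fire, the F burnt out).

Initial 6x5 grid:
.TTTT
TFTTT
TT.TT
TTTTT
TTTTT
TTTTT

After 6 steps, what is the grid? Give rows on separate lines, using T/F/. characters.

Step 1: 4 trees catch fire, 1 burn out
  .FTTT
  F.FTT
  TF.TT
  TTTTT
  TTTTT
  TTTTT
Step 2: 4 trees catch fire, 4 burn out
  ..FTT
  ...FT
  F..TT
  TFTTT
  TTTTT
  TTTTT
Step 3: 6 trees catch fire, 4 burn out
  ...FT
  ....F
  ...FT
  F.FTT
  TFTTT
  TTTTT
Step 4: 6 trees catch fire, 6 burn out
  ....F
  .....
  ....F
  ...FT
  F.FTT
  TFTTT
Step 5: 4 trees catch fire, 6 burn out
  .....
  .....
  .....
  ....F
  ...FT
  F.FTT
Step 6: 2 trees catch fire, 4 burn out
  .....
  .....
  .....
  .....
  ....F
  ...FT

.....
.....
.....
.....
....F
...FT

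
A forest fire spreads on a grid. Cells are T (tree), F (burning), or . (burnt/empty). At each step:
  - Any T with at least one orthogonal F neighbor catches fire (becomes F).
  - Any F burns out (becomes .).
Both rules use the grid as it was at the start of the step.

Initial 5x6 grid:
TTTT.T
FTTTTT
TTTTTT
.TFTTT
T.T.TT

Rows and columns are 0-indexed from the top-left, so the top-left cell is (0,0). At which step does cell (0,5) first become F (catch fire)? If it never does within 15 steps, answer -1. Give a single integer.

Step 1: cell (0,5)='T' (+7 fires, +2 burnt)
Step 2: cell (0,5)='T' (+5 fires, +7 burnt)
Step 3: cell (0,5)='T' (+5 fires, +5 burnt)
Step 4: cell (0,5)='T' (+4 fires, +5 burnt)
Step 5: cell (0,5)='T' (+1 fires, +4 burnt)
Step 6: cell (0,5)='F' (+1 fires, +1 burnt)
  -> target ignites at step 6
Step 7: cell (0,5)='.' (+0 fires, +1 burnt)
  fire out at step 7

6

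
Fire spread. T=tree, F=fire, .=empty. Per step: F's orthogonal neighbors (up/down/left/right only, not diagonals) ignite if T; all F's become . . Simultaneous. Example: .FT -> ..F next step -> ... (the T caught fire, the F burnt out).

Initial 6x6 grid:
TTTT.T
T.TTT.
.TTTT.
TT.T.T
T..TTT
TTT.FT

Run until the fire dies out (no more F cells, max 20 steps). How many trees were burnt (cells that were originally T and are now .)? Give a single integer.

Answer: 24

Derivation:
Step 1: +2 fires, +1 burnt (F count now 2)
Step 2: +2 fires, +2 burnt (F count now 2)
Step 3: +2 fires, +2 burnt (F count now 2)
Step 4: +1 fires, +2 burnt (F count now 1)
Step 5: +3 fires, +1 burnt (F count now 3)
Step 6: +4 fires, +3 burnt (F count now 4)
Step 7: +2 fires, +4 burnt (F count now 2)
Step 8: +2 fires, +2 burnt (F count now 2)
Step 9: +2 fires, +2 burnt (F count now 2)
Step 10: +2 fires, +2 burnt (F count now 2)
Step 11: +1 fires, +2 burnt (F count now 1)
Step 12: +1 fires, +1 burnt (F count now 1)
Step 13: +0 fires, +1 burnt (F count now 0)
Fire out after step 13
Initially T: 25, now '.': 35
Total burnt (originally-T cells now '.'): 24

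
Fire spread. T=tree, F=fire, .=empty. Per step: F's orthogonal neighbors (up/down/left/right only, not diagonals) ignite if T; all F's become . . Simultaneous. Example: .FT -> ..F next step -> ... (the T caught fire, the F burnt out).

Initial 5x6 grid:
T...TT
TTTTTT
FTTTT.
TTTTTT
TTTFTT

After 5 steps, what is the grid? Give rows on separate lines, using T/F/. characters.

Step 1: 6 trees catch fire, 2 burn out
  T...TT
  FTTTTT
  .FTTT.
  FTTFTT
  TTF.FT
Step 2: 10 trees catch fire, 6 burn out
  F...TT
  .FTTTT
  ..FFT.
  .FF.FT
  FF...F
Step 3: 4 trees catch fire, 10 burn out
  ....TT
  ..FFTT
  ....F.
  .....F
  ......
Step 4: 1 trees catch fire, 4 burn out
  ....TT
  ....FT
  ......
  ......
  ......
Step 5: 2 trees catch fire, 1 burn out
  ....FT
  .....F
  ......
  ......
  ......

....FT
.....F
......
......
......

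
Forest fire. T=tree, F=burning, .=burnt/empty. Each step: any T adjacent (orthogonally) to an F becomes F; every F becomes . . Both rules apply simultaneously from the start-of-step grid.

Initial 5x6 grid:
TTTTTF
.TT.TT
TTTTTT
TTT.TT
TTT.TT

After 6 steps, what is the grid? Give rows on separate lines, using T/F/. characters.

Step 1: 2 trees catch fire, 1 burn out
  TTTTF.
  .TT.TF
  TTTTTT
  TTT.TT
  TTT.TT
Step 2: 3 trees catch fire, 2 burn out
  TTTF..
  .TT.F.
  TTTTTF
  TTT.TT
  TTT.TT
Step 3: 3 trees catch fire, 3 burn out
  TTF...
  .TT...
  TTTTF.
  TTT.TF
  TTT.TT
Step 4: 5 trees catch fire, 3 burn out
  TF....
  .TF...
  TTTF..
  TTT.F.
  TTT.TF
Step 5: 4 trees catch fire, 5 burn out
  F.....
  .F....
  TTF...
  TTT...
  TTT.F.
Step 6: 2 trees catch fire, 4 burn out
  ......
  ......
  TF....
  TTF...
  TTT...

......
......
TF....
TTF...
TTT...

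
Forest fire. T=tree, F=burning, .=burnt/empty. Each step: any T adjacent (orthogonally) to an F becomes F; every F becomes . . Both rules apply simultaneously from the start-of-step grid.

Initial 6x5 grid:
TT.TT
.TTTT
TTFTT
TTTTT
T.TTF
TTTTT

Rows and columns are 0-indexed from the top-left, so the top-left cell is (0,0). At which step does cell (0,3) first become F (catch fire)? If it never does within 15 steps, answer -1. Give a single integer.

Step 1: cell (0,3)='T' (+7 fires, +2 burnt)
Step 2: cell (0,3)='T' (+8 fires, +7 burnt)
Step 3: cell (0,3)='F' (+5 fires, +8 burnt)
  -> target ignites at step 3
Step 4: cell (0,3)='.' (+4 fires, +5 burnt)
Step 5: cell (0,3)='.' (+1 fires, +4 burnt)
Step 6: cell (0,3)='.' (+0 fires, +1 burnt)
  fire out at step 6

3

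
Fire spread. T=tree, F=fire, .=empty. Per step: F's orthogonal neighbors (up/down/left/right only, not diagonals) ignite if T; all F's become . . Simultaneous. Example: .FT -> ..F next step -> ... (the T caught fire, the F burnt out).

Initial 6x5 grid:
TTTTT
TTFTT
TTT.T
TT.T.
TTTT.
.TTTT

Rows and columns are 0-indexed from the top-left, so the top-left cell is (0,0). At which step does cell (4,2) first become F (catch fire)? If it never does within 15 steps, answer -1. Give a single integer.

Step 1: cell (4,2)='T' (+4 fires, +1 burnt)
Step 2: cell (4,2)='T' (+5 fires, +4 burnt)
Step 3: cell (4,2)='T' (+5 fires, +5 burnt)
Step 4: cell (4,2)='T' (+2 fires, +5 burnt)
Step 5: cell (4,2)='F' (+3 fires, +2 burnt)
  -> target ignites at step 5
Step 6: cell (4,2)='.' (+2 fires, +3 burnt)
Step 7: cell (4,2)='.' (+2 fires, +2 burnt)
Step 8: cell (4,2)='.' (+1 fires, +2 burnt)
Step 9: cell (4,2)='.' (+0 fires, +1 burnt)
  fire out at step 9

5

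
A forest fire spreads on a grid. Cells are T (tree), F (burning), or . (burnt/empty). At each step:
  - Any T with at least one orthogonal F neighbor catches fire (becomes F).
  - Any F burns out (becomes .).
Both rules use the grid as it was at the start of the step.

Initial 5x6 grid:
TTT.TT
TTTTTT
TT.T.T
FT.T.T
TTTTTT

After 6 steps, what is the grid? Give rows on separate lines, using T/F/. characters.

Step 1: 3 trees catch fire, 1 burn out
  TTT.TT
  TTTTTT
  FT.T.T
  .F.T.T
  FTTTTT
Step 2: 3 trees catch fire, 3 burn out
  TTT.TT
  FTTTTT
  .F.T.T
  ...T.T
  .FTTTT
Step 3: 3 trees catch fire, 3 burn out
  FTT.TT
  .FTTTT
  ...T.T
  ...T.T
  ..FTTT
Step 4: 3 trees catch fire, 3 burn out
  .FT.TT
  ..FTTT
  ...T.T
  ...T.T
  ...FTT
Step 5: 4 trees catch fire, 3 burn out
  ..F.TT
  ...FTT
  ...T.T
  ...F.T
  ....FT
Step 6: 3 trees catch fire, 4 burn out
  ....TT
  ....FT
  ...F.T
  .....T
  .....F

....TT
....FT
...F.T
.....T
.....F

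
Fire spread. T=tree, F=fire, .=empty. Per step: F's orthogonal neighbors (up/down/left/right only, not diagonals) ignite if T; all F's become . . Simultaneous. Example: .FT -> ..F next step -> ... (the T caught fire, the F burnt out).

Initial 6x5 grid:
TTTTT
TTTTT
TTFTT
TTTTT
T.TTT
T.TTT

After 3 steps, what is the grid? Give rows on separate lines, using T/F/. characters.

Step 1: 4 trees catch fire, 1 burn out
  TTTTT
  TTFTT
  TF.FT
  TTFTT
  T.TTT
  T.TTT
Step 2: 8 trees catch fire, 4 burn out
  TTFTT
  TF.FT
  F...F
  TF.FT
  T.FTT
  T.TTT
Step 3: 8 trees catch fire, 8 burn out
  TF.FT
  F...F
  .....
  F...F
  T..FT
  T.FTT

TF.FT
F...F
.....
F...F
T..FT
T.FTT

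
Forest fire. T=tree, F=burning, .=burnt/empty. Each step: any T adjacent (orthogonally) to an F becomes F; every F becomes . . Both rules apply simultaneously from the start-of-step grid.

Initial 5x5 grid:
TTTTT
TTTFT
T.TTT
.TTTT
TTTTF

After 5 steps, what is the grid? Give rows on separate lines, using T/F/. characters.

Step 1: 6 trees catch fire, 2 burn out
  TTTFT
  TTF.F
  T.TFT
  .TTTF
  TTTF.
Step 2: 7 trees catch fire, 6 burn out
  TTF.F
  TF...
  T.F.F
  .TTF.
  TTF..
Step 3: 4 trees catch fire, 7 burn out
  TF...
  F....
  T....
  .TF..
  TF...
Step 4: 4 trees catch fire, 4 burn out
  F....
  .....
  F....
  .F...
  F....
Step 5: 0 trees catch fire, 4 burn out
  .....
  .....
  .....
  .....
  .....

.....
.....
.....
.....
.....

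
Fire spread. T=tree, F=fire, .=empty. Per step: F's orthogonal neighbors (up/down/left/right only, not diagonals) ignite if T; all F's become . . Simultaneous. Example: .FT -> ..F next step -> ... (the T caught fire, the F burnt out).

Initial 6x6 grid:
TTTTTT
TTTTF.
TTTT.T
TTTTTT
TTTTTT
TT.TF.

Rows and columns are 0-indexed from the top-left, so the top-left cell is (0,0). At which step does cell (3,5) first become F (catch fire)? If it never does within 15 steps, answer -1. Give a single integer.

Step 1: cell (3,5)='T' (+4 fires, +2 burnt)
Step 2: cell (3,5)='T' (+7 fires, +4 burnt)
Step 3: cell (3,5)='F' (+6 fires, +7 burnt)
  -> target ignites at step 3
Step 4: cell (3,5)='.' (+6 fires, +6 burnt)
Step 5: cell (3,5)='.' (+5 fires, +6 burnt)
Step 6: cell (3,5)='.' (+2 fires, +5 burnt)
Step 7: cell (3,5)='.' (+0 fires, +2 burnt)
  fire out at step 7

3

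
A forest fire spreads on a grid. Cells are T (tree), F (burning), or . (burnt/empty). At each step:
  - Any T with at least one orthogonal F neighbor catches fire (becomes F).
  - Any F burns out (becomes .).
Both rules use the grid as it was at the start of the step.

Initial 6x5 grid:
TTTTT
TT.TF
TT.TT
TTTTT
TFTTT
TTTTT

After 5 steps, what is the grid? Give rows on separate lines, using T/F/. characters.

Step 1: 7 trees catch fire, 2 burn out
  TTTTF
  TT.F.
  TT.TF
  TFTTT
  F.FTT
  TFTTT
Step 2: 9 trees catch fire, 7 burn out
  TTTF.
  TT...
  TF.F.
  F.FTF
  ...FT
  F.FTT
Step 3: 6 trees catch fire, 9 burn out
  TTF..
  TF...
  F....
  ...F.
  ....F
  ...FT
Step 4: 3 trees catch fire, 6 burn out
  TF...
  F....
  .....
  .....
  .....
  ....F
Step 5: 1 trees catch fire, 3 burn out
  F....
  .....
  .....
  .....
  .....
  .....

F....
.....
.....
.....
.....
.....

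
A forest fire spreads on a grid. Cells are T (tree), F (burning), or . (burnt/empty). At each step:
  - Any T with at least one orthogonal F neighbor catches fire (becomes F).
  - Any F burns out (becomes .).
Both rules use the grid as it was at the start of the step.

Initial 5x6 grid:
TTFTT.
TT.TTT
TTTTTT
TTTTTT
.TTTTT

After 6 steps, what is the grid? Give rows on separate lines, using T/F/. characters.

Step 1: 2 trees catch fire, 1 burn out
  TF.FT.
  TT.TTT
  TTTTTT
  TTTTTT
  .TTTTT
Step 2: 4 trees catch fire, 2 burn out
  F...F.
  TF.FTT
  TTTTTT
  TTTTTT
  .TTTTT
Step 3: 4 trees catch fire, 4 burn out
  ......
  F...FT
  TFTFTT
  TTTTTT
  .TTTTT
Step 4: 6 trees catch fire, 4 burn out
  ......
  .....F
  F.F.FT
  TFTFTT
  .TTTTT
Step 5: 6 trees catch fire, 6 burn out
  ......
  ......
  .....F
  F.F.FT
  .FTFTT
Step 6: 3 trees catch fire, 6 burn out
  ......
  ......
  ......
  .....F
  ..F.FT

......
......
......
.....F
..F.FT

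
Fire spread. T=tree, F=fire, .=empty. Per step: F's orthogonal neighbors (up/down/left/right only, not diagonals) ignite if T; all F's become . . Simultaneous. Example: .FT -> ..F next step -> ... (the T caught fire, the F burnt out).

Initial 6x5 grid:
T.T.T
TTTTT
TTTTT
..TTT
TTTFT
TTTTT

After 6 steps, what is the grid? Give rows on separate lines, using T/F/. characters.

Step 1: 4 trees catch fire, 1 burn out
  T.T.T
  TTTTT
  TTTTT
  ..TFT
  TTF.F
  TTTFT
Step 2: 6 trees catch fire, 4 burn out
  T.T.T
  TTTTT
  TTTFT
  ..F.F
  TF...
  TTF.F
Step 3: 5 trees catch fire, 6 burn out
  T.T.T
  TTTFT
  TTF.F
  .....
  F....
  TF...
Step 4: 4 trees catch fire, 5 burn out
  T.T.T
  TTF.F
  TF...
  .....
  .....
  F....
Step 5: 4 trees catch fire, 4 burn out
  T.F.F
  TF...
  F....
  .....
  .....
  .....
Step 6: 1 trees catch fire, 4 burn out
  T....
  F....
  .....
  .....
  .....
  .....

T....
F....
.....
.....
.....
.....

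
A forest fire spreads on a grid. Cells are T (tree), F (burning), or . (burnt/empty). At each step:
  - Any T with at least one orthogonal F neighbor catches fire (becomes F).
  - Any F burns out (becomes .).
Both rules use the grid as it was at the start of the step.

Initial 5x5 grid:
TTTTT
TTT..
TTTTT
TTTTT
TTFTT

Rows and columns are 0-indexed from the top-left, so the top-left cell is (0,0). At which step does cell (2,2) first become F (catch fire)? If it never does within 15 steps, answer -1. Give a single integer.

Step 1: cell (2,2)='T' (+3 fires, +1 burnt)
Step 2: cell (2,2)='F' (+5 fires, +3 burnt)
  -> target ignites at step 2
Step 3: cell (2,2)='.' (+5 fires, +5 burnt)
Step 4: cell (2,2)='.' (+4 fires, +5 burnt)
Step 5: cell (2,2)='.' (+3 fires, +4 burnt)
Step 6: cell (2,2)='.' (+2 fires, +3 burnt)
Step 7: cell (2,2)='.' (+0 fires, +2 burnt)
  fire out at step 7

2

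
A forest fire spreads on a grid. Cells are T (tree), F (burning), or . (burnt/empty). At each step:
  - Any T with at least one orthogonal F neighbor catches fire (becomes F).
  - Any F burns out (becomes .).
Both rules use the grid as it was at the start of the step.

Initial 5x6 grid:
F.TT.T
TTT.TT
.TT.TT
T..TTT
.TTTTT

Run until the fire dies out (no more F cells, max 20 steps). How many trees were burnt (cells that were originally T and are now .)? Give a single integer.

Answer: 7

Derivation:
Step 1: +1 fires, +1 burnt (F count now 1)
Step 2: +1 fires, +1 burnt (F count now 1)
Step 3: +2 fires, +1 burnt (F count now 2)
Step 4: +2 fires, +2 burnt (F count now 2)
Step 5: +1 fires, +2 burnt (F count now 1)
Step 6: +0 fires, +1 burnt (F count now 0)
Fire out after step 6
Initially T: 21, now '.': 16
Total burnt (originally-T cells now '.'): 7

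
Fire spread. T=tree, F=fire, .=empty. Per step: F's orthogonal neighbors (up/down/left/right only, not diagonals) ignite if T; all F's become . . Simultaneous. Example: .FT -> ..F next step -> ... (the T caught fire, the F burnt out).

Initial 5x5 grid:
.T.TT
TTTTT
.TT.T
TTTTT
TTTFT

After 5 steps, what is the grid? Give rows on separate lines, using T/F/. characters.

Step 1: 3 trees catch fire, 1 burn out
  .T.TT
  TTTTT
  .TT.T
  TTTFT
  TTF.F
Step 2: 3 trees catch fire, 3 burn out
  .T.TT
  TTTTT
  .TT.T
  TTF.F
  TF...
Step 3: 4 trees catch fire, 3 burn out
  .T.TT
  TTTTT
  .TF.F
  TF...
  F....
Step 4: 4 trees catch fire, 4 burn out
  .T.TT
  TTFTF
  .F...
  F....
  .....
Step 5: 3 trees catch fire, 4 burn out
  .T.TF
  TF.F.
  .....
  .....
  .....

.T.TF
TF.F.
.....
.....
.....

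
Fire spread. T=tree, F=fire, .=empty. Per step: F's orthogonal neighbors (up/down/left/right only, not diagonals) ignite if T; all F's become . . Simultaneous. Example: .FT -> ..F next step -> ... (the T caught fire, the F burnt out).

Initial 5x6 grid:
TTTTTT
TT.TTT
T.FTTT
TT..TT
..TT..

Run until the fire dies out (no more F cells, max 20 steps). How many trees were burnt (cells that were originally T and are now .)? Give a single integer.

Step 1: +1 fires, +1 burnt (F count now 1)
Step 2: +2 fires, +1 burnt (F count now 2)
Step 3: +4 fires, +2 burnt (F count now 4)
Step 4: +4 fires, +4 burnt (F count now 4)
Step 5: +2 fires, +4 burnt (F count now 2)
Step 6: +2 fires, +2 burnt (F count now 2)
Step 7: +1 fires, +2 burnt (F count now 1)
Step 8: +1 fires, +1 burnt (F count now 1)
Step 9: +1 fires, +1 burnt (F count now 1)
Step 10: +1 fires, +1 burnt (F count now 1)
Step 11: +0 fires, +1 burnt (F count now 0)
Fire out after step 11
Initially T: 21, now '.': 28
Total burnt (originally-T cells now '.'): 19

Answer: 19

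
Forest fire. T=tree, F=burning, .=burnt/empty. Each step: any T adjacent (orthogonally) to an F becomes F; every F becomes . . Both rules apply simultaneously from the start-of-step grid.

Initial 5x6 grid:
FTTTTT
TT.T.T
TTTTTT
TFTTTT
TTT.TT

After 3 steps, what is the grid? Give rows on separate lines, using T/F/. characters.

Step 1: 6 trees catch fire, 2 burn out
  .FTTTT
  FT.T.T
  TFTTTT
  F.FTTT
  TFT.TT
Step 2: 7 trees catch fire, 6 burn out
  ..FTTT
  .F.T.T
  F.FTTT
  ...FTT
  F.F.TT
Step 3: 3 trees catch fire, 7 burn out
  ...FTT
  ...T.T
  ...FTT
  ....FT
  ....TT

...FTT
...T.T
...FTT
....FT
....TT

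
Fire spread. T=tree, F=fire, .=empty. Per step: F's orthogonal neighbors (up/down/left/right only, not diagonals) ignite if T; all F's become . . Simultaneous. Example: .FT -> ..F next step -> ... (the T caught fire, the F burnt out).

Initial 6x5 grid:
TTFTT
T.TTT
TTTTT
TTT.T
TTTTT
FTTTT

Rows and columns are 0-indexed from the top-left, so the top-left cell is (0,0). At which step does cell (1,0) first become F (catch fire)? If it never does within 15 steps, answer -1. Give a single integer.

Step 1: cell (1,0)='T' (+5 fires, +2 burnt)
Step 2: cell (1,0)='T' (+7 fires, +5 burnt)
Step 3: cell (1,0)='F' (+9 fires, +7 burnt)
  -> target ignites at step 3
Step 4: cell (1,0)='.' (+3 fires, +9 burnt)
Step 5: cell (1,0)='.' (+2 fires, +3 burnt)
Step 6: cell (1,0)='.' (+0 fires, +2 burnt)
  fire out at step 6

3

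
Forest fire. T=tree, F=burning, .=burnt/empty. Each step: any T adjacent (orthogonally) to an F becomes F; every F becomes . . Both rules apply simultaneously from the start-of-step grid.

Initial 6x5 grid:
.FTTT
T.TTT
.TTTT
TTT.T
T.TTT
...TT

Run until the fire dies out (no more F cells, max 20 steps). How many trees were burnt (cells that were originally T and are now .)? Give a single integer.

Answer: 20

Derivation:
Step 1: +1 fires, +1 burnt (F count now 1)
Step 2: +2 fires, +1 burnt (F count now 2)
Step 3: +3 fires, +2 burnt (F count now 3)
Step 4: +4 fires, +3 burnt (F count now 4)
Step 5: +3 fires, +4 burnt (F count now 3)
Step 6: +3 fires, +3 burnt (F count now 3)
Step 7: +3 fires, +3 burnt (F count now 3)
Step 8: +1 fires, +3 burnt (F count now 1)
Step 9: +0 fires, +1 burnt (F count now 0)
Fire out after step 9
Initially T: 21, now '.': 29
Total burnt (originally-T cells now '.'): 20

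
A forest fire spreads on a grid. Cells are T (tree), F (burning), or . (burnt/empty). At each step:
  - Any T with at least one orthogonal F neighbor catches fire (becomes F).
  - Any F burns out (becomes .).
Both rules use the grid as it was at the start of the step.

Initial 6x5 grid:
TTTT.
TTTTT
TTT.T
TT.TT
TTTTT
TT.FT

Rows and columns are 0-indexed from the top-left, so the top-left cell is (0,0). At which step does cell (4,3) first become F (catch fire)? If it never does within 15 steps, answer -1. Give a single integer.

Step 1: cell (4,3)='F' (+2 fires, +1 burnt)
  -> target ignites at step 1
Step 2: cell (4,3)='.' (+3 fires, +2 burnt)
Step 3: cell (4,3)='.' (+2 fires, +3 burnt)
Step 4: cell (4,3)='.' (+4 fires, +2 burnt)
Step 5: cell (4,3)='.' (+4 fires, +4 burnt)
Step 6: cell (4,3)='.' (+4 fires, +4 burnt)
Step 7: cell (4,3)='.' (+4 fires, +4 burnt)
Step 8: cell (4,3)='.' (+2 fires, +4 burnt)
Step 9: cell (4,3)='.' (+0 fires, +2 burnt)
  fire out at step 9

1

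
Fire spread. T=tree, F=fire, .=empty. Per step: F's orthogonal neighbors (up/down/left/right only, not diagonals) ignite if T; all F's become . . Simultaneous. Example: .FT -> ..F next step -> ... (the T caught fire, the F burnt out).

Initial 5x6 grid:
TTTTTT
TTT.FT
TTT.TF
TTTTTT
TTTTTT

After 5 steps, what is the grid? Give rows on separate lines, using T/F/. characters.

Step 1: 4 trees catch fire, 2 burn out
  TTTTFT
  TTT..F
  TTT.F.
  TTTTTF
  TTTTTT
Step 2: 4 trees catch fire, 4 burn out
  TTTF.F
  TTT...
  TTT...
  TTTTF.
  TTTTTF
Step 3: 3 trees catch fire, 4 burn out
  TTF...
  TTT...
  TTT...
  TTTF..
  TTTTF.
Step 4: 4 trees catch fire, 3 burn out
  TF....
  TTF...
  TTT...
  TTF...
  TTTF..
Step 5: 5 trees catch fire, 4 burn out
  F.....
  TF....
  TTF...
  TF....
  TTF...

F.....
TF....
TTF...
TF....
TTF...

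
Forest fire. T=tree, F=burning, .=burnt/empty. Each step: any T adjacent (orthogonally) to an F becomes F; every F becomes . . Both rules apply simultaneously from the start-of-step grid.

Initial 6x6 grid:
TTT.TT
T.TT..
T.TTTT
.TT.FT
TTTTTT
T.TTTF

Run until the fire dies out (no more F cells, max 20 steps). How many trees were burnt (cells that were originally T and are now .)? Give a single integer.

Answer: 24

Derivation:
Step 1: +5 fires, +2 burnt (F count now 5)
Step 2: +4 fires, +5 burnt (F count now 4)
Step 3: +4 fires, +4 burnt (F count now 4)
Step 4: +3 fires, +4 burnt (F count now 3)
Step 5: +3 fires, +3 burnt (F count now 3)
Step 6: +2 fires, +3 burnt (F count now 2)
Step 7: +1 fires, +2 burnt (F count now 1)
Step 8: +1 fires, +1 burnt (F count now 1)
Step 9: +1 fires, +1 burnt (F count now 1)
Step 10: +0 fires, +1 burnt (F count now 0)
Fire out after step 10
Initially T: 26, now '.': 34
Total burnt (originally-T cells now '.'): 24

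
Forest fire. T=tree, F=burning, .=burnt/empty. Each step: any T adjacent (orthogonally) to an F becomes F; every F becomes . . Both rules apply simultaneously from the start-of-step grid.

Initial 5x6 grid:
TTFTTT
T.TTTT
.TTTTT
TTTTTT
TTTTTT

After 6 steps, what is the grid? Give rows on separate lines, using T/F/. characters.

Step 1: 3 trees catch fire, 1 burn out
  TF.FTT
  T.FTTT
  .TTTTT
  TTTTTT
  TTTTTT
Step 2: 4 trees catch fire, 3 burn out
  F...FT
  T..FTT
  .TFTTT
  TTTTTT
  TTTTTT
Step 3: 6 trees catch fire, 4 burn out
  .....F
  F...FT
  .F.FTT
  TTFTTT
  TTTTTT
Step 4: 5 trees catch fire, 6 burn out
  ......
  .....F
  ....FT
  TF.FTT
  TTFTTT
Step 5: 5 trees catch fire, 5 burn out
  ......
  ......
  .....F
  F...FT
  TF.FTT
Step 6: 3 trees catch fire, 5 burn out
  ......
  ......
  ......
  .....F
  F...FT

......
......
......
.....F
F...FT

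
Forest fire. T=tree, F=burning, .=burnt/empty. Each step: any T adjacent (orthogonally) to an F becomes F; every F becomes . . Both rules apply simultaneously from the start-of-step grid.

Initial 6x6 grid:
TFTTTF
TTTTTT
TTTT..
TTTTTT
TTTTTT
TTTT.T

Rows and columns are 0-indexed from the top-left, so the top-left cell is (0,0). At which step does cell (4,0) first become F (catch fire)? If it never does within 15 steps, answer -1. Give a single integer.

Step 1: cell (4,0)='T' (+5 fires, +2 burnt)
Step 2: cell (4,0)='T' (+5 fires, +5 burnt)
Step 3: cell (4,0)='T' (+4 fires, +5 burnt)
Step 4: cell (4,0)='T' (+4 fires, +4 burnt)
Step 5: cell (4,0)='F' (+4 fires, +4 burnt)
  -> target ignites at step 5
Step 6: cell (4,0)='.' (+4 fires, +4 burnt)
Step 7: cell (4,0)='.' (+3 fires, +4 burnt)
Step 8: cell (4,0)='.' (+1 fires, +3 burnt)
Step 9: cell (4,0)='.' (+1 fires, +1 burnt)
Step 10: cell (4,0)='.' (+0 fires, +1 burnt)
  fire out at step 10

5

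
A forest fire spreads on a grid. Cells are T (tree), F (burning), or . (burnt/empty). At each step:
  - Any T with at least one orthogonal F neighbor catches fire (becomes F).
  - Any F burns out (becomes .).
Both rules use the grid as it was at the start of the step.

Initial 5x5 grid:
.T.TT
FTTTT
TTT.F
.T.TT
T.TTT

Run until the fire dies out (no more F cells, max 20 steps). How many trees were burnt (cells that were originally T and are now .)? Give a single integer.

Answer: 16

Derivation:
Step 1: +4 fires, +2 burnt (F count now 4)
Step 2: +7 fires, +4 burnt (F count now 7)
Step 3: +4 fires, +7 burnt (F count now 4)
Step 4: +1 fires, +4 burnt (F count now 1)
Step 5: +0 fires, +1 burnt (F count now 0)
Fire out after step 5
Initially T: 17, now '.': 24
Total burnt (originally-T cells now '.'): 16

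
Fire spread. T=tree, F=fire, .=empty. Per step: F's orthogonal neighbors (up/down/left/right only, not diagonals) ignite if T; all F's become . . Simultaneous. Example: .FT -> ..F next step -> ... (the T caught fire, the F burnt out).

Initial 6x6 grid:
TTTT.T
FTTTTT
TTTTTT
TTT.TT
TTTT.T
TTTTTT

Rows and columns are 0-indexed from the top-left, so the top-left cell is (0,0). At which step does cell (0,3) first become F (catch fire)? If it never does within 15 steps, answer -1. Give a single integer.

Step 1: cell (0,3)='T' (+3 fires, +1 burnt)
Step 2: cell (0,3)='T' (+4 fires, +3 burnt)
Step 3: cell (0,3)='T' (+5 fires, +4 burnt)
Step 4: cell (0,3)='F' (+6 fires, +5 burnt)
  -> target ignites at step 4
Step 5: cell (0,3)='.' (+4 fires, +6 burnt)
Step 6: cell (0,3)='.' (+5 fires, +4 burnt)
Step 7: cell (0,3)='.' (+2 fires, +5 burnt)
Step 8: cell (0,3)='.' (+2 fires, +2 burnt)
Step 9: cell (0,3)='.' (+1 fires, +2 burnt)
Step 10: cell (0,3)='.' (+0 fires, +1 burnt)
  fire out at step 10

4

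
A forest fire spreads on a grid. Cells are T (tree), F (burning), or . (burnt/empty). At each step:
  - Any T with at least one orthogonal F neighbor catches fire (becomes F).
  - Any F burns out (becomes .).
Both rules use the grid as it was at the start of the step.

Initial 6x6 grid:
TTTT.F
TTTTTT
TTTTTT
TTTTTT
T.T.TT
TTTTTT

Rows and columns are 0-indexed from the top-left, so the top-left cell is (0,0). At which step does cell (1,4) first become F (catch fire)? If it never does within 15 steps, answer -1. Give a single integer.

Step 1: cell (1,4)='T' (+1 fires, +1 burnt)
Step 2: cell (1,4)='F' (+2 fires, +1 burnt)
  -> target ignites at step 2
Step 3: cell (1,4)='.' (+3 fires, +2 burnt)
Step 4: cell (1,4)='.' (+5 fires, +3 burnt)
Step 5: cell (1,4)='.' (+6 fires, +5 burnt)
Step 6: cell (1,4)='.' (+5 fires, +6 burnt)
Step 7: cell (1,4)='.' (+5 fires, +5 burnt)
Step 8: cell (1,4)='.' (+2 fires, +5 burnt)
Step 9: cell (1,4)='.' (+2 fires, +2 burnt)
Step 10: cell (1,4)='.' (+1 fires, +2 burnt)
Step 11: cell (1,4)='.' (+0 fires, +1 burnt)
  fire out at step 11

2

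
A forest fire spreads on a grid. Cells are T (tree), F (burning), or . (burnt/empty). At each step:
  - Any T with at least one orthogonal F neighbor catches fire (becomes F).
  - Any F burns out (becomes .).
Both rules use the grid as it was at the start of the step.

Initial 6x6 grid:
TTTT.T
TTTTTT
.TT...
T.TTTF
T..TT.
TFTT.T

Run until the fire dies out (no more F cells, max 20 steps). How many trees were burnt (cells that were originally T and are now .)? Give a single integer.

Answer: 23

Derivation:
Step 1: +3 fires, +2 burnt (F count now 3)
Step 2: +4 fires, +3 burnt (F count now 4)
Step 3: +3 fires, +4 burnt (F count now 3)
Step 4: +1 fires, +3 burnt (F count now 1)
Step 5: +2 fires, +1 burnt (F count now 2)
Step 6: +3 fires, +2 burnt (F count now 3)
Step 7: +4 fires, +3 burnt (F count now 4)
Step 8: +2 fires, +4 burnt (F count now 2)
Step 9: +1 fires, +2 burnt (F count now 1)
Step 10: +0 fires, +1 burnt (F count now 0)
Fire out after step 10
Initially T: 24, now '.': 35
Total burnt (originally-T cells now '.'): 23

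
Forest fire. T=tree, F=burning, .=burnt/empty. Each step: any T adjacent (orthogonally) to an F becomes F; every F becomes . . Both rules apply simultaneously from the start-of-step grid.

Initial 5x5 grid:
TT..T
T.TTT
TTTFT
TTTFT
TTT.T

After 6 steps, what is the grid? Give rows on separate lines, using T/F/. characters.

Step 1: 5 trees catch fire, 2 burn out
  TT..T
  T.TFT
  TTF.F
  TTF.F
  TTT.T
Step 2: 6 trees catch fire, 5 burn out
  TT..T
  T.F.F
  TF...
  TF...
  TTF.F
Step 3: 4 trees catch fire, 6 burn out
  TT..F
  T....
  F....
  F....
  TF...
Step 4: 2 trees catch fire, 4 burn out
  TT...
  F....
  .....
  .....
  F....
Step 5: 1 trees catch fire, 2 burn out
  FT...
  .....
  .....
  .....
  .....
Step 6: 1 trees catch fire, 1 burn out
  .F...
  .....
  .....
  .....
  .....

.F...
.....
.....
.....
.....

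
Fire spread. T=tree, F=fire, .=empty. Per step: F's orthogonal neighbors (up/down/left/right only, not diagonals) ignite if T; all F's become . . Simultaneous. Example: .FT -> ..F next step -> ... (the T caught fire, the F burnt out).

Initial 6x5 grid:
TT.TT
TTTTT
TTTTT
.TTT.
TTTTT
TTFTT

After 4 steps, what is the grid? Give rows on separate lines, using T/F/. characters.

Step 1: 3 trees catch fire, 1 burn out
  TT.TT
  TTTTT
  TTTTT
  .TTT.
  TTFTT
  TF.FT
Step 2: 5 trees catch fire, 3 burn out
  TT.TT
  TTTTT
  TTTTT
  .TFT.
  TF.FT
  F...F
Step 3: 5 trees catch fire, 5 burn out
  TT.TT
  TTTTT
  TTFTT
  .F.F.
  F...F
  .....
Step 4: 3 trees catch fire, 5 burn out
  TT.TT
  TTFTT
  TF.FT
  .....
  .....
  .....

TT.TT
TTFTT
TF.FT
.....
.....
.....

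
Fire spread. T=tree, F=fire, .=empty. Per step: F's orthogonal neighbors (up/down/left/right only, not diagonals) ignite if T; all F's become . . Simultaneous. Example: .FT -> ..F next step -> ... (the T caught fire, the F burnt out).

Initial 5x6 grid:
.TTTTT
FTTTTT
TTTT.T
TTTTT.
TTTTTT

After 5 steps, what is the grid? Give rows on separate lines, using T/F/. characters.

Step 1: 2 trees catch fire, 1 burn out
  .TTTTT
  .FTTTT
  FTTT.T
  TTTTT.
  TTTTTT
Step 2: 4 trees catch fire, 2 burn out
  .FTTTT
  ..FTTT
  .FTT.T
  FTTTT.
  TTTTTT
Step 3: 5 trees catch fire, 4 burn out
  ..FTTT
  ...FTT
  ..FT.T
  .FTTT.
  FTTTTT
Step 4: 5 trees catch fire, 5 burn out
  ...FTT
  ....FT
  ...F.T
  ..FTT.
  .FTTTT
Step 5: 4 trees catch fire, 5 burn out
  ....FT
  .....F
  .....T
  ...FT.
  ..FTTT

....FT
.....F
.....T
...FT.
..FTTT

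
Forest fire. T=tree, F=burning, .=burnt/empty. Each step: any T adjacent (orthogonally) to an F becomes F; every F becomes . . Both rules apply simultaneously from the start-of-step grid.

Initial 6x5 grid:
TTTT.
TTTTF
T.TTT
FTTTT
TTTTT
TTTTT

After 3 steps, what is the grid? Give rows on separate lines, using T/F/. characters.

Step 1: 5 trees catch fire, 2 burn out
  TTTT.
  TTTF.
  F.TTF
  .FTTT
  FTTTT
  TTTTT
Step 2: 8 trees catch fire, 5 burn out
  TTTF.
  FTF..
  ..TF.
  ..FTF
  .FTTT
  FTTTT
Step 3: 8 trees catch fire, 8 burn out
  FTF..
  .F...
  ..F..
  ...F.
  ..FTF
  .FTTT

FTF..
.F...
..F..
...F.
..FTF
.FTTT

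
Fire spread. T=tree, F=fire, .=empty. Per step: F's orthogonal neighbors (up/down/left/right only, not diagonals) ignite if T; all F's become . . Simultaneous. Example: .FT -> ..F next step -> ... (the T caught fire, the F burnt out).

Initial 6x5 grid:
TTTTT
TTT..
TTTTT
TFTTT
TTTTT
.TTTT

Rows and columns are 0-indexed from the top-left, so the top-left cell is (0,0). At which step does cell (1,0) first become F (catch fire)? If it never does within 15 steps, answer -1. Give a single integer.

Step 1: cell (1,0)='T' (+4 fires, +1 burnt)
Step 2: cell (1,0)='T' (+7 fires, +4 burnt)
Step 3: cell (1,0)='F' (+7 fires, +7 burnt)
  -> target ignites at step 3
Step 4: cell (1,0)='.' (+5 fires, +7 burnt)
Step 5: cell (1,0)='.' (+2 fires, +5 burnt)
Step 6: cell (1,0)='.' (+1 fires, +2 burnt)
Step 7: cell (1,0)='.' (+0 fires, +1 burnt)
  fire out at step 7

3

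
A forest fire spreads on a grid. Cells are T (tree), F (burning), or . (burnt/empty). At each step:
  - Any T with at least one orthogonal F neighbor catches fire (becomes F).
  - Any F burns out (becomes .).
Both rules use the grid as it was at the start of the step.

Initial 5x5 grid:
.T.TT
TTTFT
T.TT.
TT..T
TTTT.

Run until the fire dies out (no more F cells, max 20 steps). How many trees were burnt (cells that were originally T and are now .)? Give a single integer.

Step 1: +4 fires, +1 burnt (F count now 4)
Step 2: +3 fires, +4 burnt (F count now 3)
Step 3: +2 fires, +3 burnt (F count now 2)
Step 4: +1 fires, +2 burnt (F count now 1)
Step 5: +1 fires, +1 burnt (F count now 1)
Step 6: +2 fires, +1 burnt (F count now 2)
Step 7: +1 fires, +2 burnt (F count now 1)
Step 8: +1 fires, +1 burnt (F count now 1)
Step 9: +1 fires, +1 burnt (F count now 1)
Step 10: +0 fires, +1 burnt (F count now 0)
Fire out after step 10
Initially T: 17, now '.': 24
Total burnt (originally-T cells now '.'): 16

Answer: 16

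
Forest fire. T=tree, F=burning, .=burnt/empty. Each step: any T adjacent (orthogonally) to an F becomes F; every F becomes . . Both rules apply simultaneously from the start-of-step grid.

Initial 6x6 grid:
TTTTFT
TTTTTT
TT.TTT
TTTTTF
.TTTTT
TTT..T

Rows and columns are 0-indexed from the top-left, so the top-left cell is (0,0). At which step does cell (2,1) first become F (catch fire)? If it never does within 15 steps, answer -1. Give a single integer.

Step 1: cell (2,1)='T' (+6 fires, +2 burnt)
Step 2: cell (2,1)='T' (+7 fires, +6 burnt)
Step 3: cell (2,1)='T' (+5 fires, +7 burnt)
Step 4: cell (2,1)='T' (+4 fires, +5 burnt)
Step 5: cell (2,1)='F' (+5 fires, +4 burnt)
  -> target ignites at step 5
Step 6: cell (2,1)='.' (+2 fires, +5 burnt)
Step 7: cell (2,1)='.' (+1 fires, +2 burnt)
Step 8: cell (2,1)='.' (+0 fires, +1 burnt)
  fire out at step 8

5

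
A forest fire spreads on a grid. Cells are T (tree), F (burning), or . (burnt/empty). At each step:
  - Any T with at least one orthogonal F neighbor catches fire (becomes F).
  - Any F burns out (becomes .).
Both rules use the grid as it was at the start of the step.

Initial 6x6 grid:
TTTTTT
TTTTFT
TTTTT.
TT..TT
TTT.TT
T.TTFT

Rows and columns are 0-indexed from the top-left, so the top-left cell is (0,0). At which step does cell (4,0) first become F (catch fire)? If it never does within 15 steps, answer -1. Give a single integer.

Step 1: cell (4,0)='T' (+7 fires, +2 burnt)
Step 2: cell (4,0)='T' (+7 fires, +7 burnt)
Step 3: cell (4,0)='T' (+5 fires, +7 burnt)
Step 4: cell (4,0)='T' (+4 fires, +5 burnt)
Step 5: cell (4,0)='F' (+4 fires, +4 burnt)
  -> target ignites at step 5
Step 6: cell (4,0)='.' (+2 fires, +4 burnt)
Step 7: cell (4,0)='.' (+0 fires, +2 burnt)
  fire out at step 7

5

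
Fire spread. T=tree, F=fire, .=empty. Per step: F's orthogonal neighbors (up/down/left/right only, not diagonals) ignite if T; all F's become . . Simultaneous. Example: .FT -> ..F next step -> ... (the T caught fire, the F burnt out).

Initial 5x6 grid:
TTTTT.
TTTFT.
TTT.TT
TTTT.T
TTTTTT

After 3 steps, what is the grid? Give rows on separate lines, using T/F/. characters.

Step 1: 3 trees catch fire, 1 burn out
  TTTFT.
  TTF.F.
  TTT.TT
  TTTT.T
  TTTTTT
Step 2: 5 trees catch fire, 3 burn out
  TTF.F.
  TF....
  TTF.FT
  TTTT.T
  TTTTTT
Step 3: 5 trees catch fire, 5 burn out
  TF....
  F.....
  TF...F
  TTFT.T
  TTTTTT

TF....
F.....
TF...F
TTFT.T
TTTTTT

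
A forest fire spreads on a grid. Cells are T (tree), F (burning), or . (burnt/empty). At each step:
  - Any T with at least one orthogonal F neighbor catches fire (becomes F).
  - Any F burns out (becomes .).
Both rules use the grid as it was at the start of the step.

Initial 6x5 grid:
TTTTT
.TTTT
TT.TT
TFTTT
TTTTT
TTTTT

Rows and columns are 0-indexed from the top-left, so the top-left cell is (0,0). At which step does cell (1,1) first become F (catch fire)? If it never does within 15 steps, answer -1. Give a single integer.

Step 1: cell (1,1)='T' (+4 fires, +1 burnt)
Step 2: cell (1,1)='F' (+6 fires, +4 burnt)
  -> target ignites at step 2
Step 3: cell (1,1)='.' (+7 fires, +6 burnt)
Step 4: cell (1,1)='.' (+6 fires, +7 burnt)
Step 5: cell (1,1)='.' (+3 fires, +6 burnt)
Step 6: cell (1,1)='.' (+1 fires, +3 burnt)
Step 7: cell (1,1)='.' (+0 fires, +1 burnt)
  fire out at step 7

2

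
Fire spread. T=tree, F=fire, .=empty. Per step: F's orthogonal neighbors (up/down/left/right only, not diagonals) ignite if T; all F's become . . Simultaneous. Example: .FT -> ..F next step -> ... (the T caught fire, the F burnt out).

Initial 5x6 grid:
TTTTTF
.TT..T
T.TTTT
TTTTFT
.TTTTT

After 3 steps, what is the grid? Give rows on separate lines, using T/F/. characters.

Step 1: 6 trees catch fire, 2 burn out
  TTTTF.
  .TT..F
  T.TTFT
  TTTF.F
  .TTTFT
Step 2: 6 trees catch fire, 6 burn out
  TTTF..
  .TT...
  T.TF.F
  TTF...
  .TTF.F
Step 3: 4 trees catch fire, 6 burn out
  TTF...
  .TT...
  T.F...
  TF....
  .TF...

TTF...
.TT...
T.F...
TF....
.TF...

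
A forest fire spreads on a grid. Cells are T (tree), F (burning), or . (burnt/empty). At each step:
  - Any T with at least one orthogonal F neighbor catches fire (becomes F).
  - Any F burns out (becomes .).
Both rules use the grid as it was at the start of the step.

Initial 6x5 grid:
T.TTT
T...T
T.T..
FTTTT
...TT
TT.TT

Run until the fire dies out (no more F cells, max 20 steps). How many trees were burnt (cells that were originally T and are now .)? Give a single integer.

Step 1: +2 fires, +1 burnt (F count now 2)
Step 2: +2 fires, +2 burnt (F count now 2)
Step 3: +3 fires, +2 burnt (F count now 3)
Step 4: +2 fires, +3 burnt (F count now 2)
Step 5: +2 fires, +2 burnt (F count now 2)
Step 6: +1 fires, +2 burnt (F count now 1)
Step 7: +0 fires, +1 burnt (F count now 0)
Fire out after step 7
Initially T: 18, now '.': 24
Total burnt (originally-T cells now '.'): 12

Answer: 12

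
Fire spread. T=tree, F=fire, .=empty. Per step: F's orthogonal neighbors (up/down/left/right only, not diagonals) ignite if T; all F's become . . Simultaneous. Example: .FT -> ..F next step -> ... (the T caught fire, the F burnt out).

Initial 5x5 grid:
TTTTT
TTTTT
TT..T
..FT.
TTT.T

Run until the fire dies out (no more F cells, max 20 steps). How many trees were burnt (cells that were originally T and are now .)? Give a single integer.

Answer: 4

Derivation:
Step 1: +2 fires, +1 burnt (F count now 2)
Step 2: +1 fires, +2 burnt (F count now 1)
Step 3: +1 fires, +1 burnt (F count now 1)
Step 4: +0 fires, +1 burnt (F count now 0)
Fire out after step 4
Initially T: 18, now '.': 11
Total burnt (originally-T cells now '.'): 4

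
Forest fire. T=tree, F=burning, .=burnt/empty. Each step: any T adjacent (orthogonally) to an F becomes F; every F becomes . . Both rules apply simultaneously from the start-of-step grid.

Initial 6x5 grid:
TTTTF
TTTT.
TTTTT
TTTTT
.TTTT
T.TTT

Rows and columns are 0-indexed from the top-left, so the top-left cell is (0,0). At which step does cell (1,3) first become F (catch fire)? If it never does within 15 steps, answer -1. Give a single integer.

Step 1: cell (1,3)='T' (+1 fires, +1 burnt)
Step 2: cell (1,3)='F' (+2 fires, +1 burnt)
  -> target ignites at step 2
Step 3: cell (1,3)='.' (+3 fires, +2 burnt)
Step 4: cell (1,3)='.' (+5 fires, +3 burnt)
Step 5: cell (1,3)='.' (+5 fires, +5 burnt)
Step 6: cell (1,3)='.' (+5 fires, +5 burnt)
Step 7: cell (1,3)='.' (+4 fires, +5 burnt)
Step 8: cell (1,3)='.' (+0 fires, +4 burnt)
  fire out at step 8

2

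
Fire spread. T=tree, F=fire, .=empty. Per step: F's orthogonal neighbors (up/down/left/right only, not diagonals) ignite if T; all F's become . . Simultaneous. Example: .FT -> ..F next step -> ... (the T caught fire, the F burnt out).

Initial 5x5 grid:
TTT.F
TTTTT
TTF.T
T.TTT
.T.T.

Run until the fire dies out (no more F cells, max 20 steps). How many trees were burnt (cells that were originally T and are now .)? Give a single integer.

Step 1: +4 fires, +2 burnt (F count now 4)
Step 2: +6 fires, +4 burnt (F count now 6)
Step 3: +5 fires, +6 burnt (F count now 5)
Step 4: +1 fires, +5 burnt (F count now 1)
Step 5: +0 fires, +1 burnt (F count now 0)
Fire out after step 5
Initially T: 17, now '.': 24
Total burnt (originally-T cells now '.'): 16

Answer: 16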